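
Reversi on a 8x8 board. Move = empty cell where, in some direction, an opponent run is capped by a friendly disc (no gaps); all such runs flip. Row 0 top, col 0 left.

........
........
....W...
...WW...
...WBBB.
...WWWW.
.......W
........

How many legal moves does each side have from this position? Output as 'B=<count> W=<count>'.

-- B to move --
(1,3): no bracket -> illegal
(1,4): flips 2 -> legal
(1,5): no bracket -> illegal
(2,2): flips 1 -> legal
(2,3): flips 1 -> legal
(2,5): no bracket -> illegal
(3,2): no bracket -> illegal
(3,5): no bracket -> illegal
(4,2): flips 1 -> legal
(4,7): no bracket -> illegal
(5,2): no bracket -> illegal
(5,7): no bracket -> illegal
(6,2): flips 1 -> legal
(6,3): flips 1 -> legal
(6,4): flips 2 -> legal
(6,5): flips 1 -> legal
(6,6): flips 2 -> legal
(7,6): no bracket -> illegal
(7,7): no bracket -> illegal
B mobility = 9
-- W to move --
(3,5): flips 2 -> legal
(3,6): flips 2 -> legal
(3,7): flips 1 -> legal
(4,7): flips 3 -> legal
(5,7): no bracket -> illegal
W mobility = 4

Answer: B=9 W=4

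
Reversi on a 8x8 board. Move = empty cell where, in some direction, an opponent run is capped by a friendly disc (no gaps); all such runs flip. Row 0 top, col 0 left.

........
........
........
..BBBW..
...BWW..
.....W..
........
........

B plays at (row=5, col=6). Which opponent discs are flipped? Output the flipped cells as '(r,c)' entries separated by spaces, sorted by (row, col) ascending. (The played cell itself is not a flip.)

Dir NW: opp run (4,5) capped by B -> flip
Dir N: first cell '.' (not opp) -> no flip
Dir NE: first cell '.' (not opp) -> no flip
Dir W: opp run (5,5), next='.' -> no flip
Dir E: first cell '.' (not opp) -> no flip
Dir SW: first cell '.' (not opp) -> no flip
Dir S: first cell '.' (not opp) -> no flip
Dir SE: first cell '.' (not opp) -> no flip

Answer: (4,5)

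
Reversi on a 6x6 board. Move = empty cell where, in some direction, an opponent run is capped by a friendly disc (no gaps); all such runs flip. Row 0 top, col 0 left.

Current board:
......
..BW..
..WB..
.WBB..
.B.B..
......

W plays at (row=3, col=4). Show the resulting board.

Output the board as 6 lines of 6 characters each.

Place W at (3,4); scan 8 dirs for brackets.
Dir NW: opp run (2,3) (1,2), next='.' -> no flip
Dir N: first cell '.' (not opp) -> no flip
Dir NE: first cell '.' (not opp) -> no flip
Dir W: opp run (3,3) (3,2) capped by W -> flip
Dir E: first cell '.' (not opp) -> no flip
Dir SW: opp run (4,3), next='.' -> no flip
Dir S: first cell '.' (not opp) -> no flip
Dir SE: first cell '.' (not opp) -> no flip
All flips: (3,2) (3,3)

Answer: ......
..BW..
..WB..
.WWWW.
.B.B..
......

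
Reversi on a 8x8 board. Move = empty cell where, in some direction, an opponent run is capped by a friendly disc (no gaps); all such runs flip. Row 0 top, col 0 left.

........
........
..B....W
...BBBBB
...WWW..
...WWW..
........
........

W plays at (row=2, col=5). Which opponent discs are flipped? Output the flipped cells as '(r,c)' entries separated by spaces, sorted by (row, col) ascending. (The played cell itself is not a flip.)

Answer: (3,4) (3,5)

Derivation:
Dir NW: first cell '.' (not opp) -> no flip
Dir N: first cell '.' (not opp) -> no flip
Dir NE: first cell '.' (not opp) -> no flip
Dir W: first cell '.' (not opp) -> no flip
Dir E: first cell '.' (not opp) -> no flip
Dir SW: opp run (3,4) capped by W -> flip
Dir S: opp run (3,5) capped by W -> flip
Dir SE: opp run (3,6), next='.' -> no flip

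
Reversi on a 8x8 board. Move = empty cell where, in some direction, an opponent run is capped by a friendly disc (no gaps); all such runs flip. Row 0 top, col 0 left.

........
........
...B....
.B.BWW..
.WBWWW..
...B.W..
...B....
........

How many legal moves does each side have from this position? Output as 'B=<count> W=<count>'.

-- B to move --
(2,4): no bracket -> illegal
(2,5): no bracket -> illegal
(2,6): flips 2 -> legal
(3,0): no bracket -> illegal
(3,2): no bracket -> illegal
(3,6): flips 2 -> legal
(4,0): flips 1 -> legal
(4,6): flips 3 -> legal
(5,0): no bracket -> illegal
(5,1): flips 1 -> legal
(5,2): no bracket -> illegal
(5,4): no bracket -> illegal
(5,6): flips 2 -> legal
(6,4): no bracket -> illegal
(6,5): no bracket -> illegal
(6,6): flips 2 -> legal
B mobility = 7
-- W to move --
(1,2): flips 1 -> legal
(1,3): flips 2 -> legal
(1,4): no bracket -> illegal
(2,0): no bracket -> illegal
(2,1): flips 1 -> legal
(2,2): flips 1 -> legal
(2,4): no bracket -> illegal
(3,0): no bracket -> illegal
(3,2): flips 1 -> legal
(4,0): no bracket -> illegal
(5,1): no bracket -> illegal
(5,2): no bracket -> illegal
(5,4): no bracket -> illegal
(6,2): flips 1 -> legal
(6,4): no bracket -> illegal
(7,2): no bracket -> illegal
(7,3): flips 2 -> legal
(7,4): no bracket -> illegal
W mobility = 7

Answer: B=7 W=7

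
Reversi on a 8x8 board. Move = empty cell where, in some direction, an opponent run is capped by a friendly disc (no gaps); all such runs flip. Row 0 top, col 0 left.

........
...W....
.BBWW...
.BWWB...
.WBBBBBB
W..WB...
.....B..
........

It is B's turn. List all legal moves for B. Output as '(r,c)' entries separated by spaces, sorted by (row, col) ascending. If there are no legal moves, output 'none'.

(0,2): no bracket -> illegal
(0,3): flips 3 -> legal
(0,4): flips 1 -> legal
(1,2): flips 1 -> legal
(1,4): flips 1 -> legal
(1,5): flips 2 -> legal
(2,5): flips 2 -> legal
(3,0): no bracket -> illegal
(3,5): no bracket -> illegal
(4,0): flips 1 -> legal
(5,1): flips 1 -> legal
(5,2): flips 1 -> legal
(6,0): no bracket -> illegal
(6,1): no bracket -> illegal
(6,2): flips 1 -> legal
(6,3): flips 1 -> legal
(6,4): flips 1 -> legal

Answer: (0,3) (0,4) (1,2) (1,4) (1,5) (2,5) (4,0) (5,1) (5,2) (6,2) (6,3) (6,4)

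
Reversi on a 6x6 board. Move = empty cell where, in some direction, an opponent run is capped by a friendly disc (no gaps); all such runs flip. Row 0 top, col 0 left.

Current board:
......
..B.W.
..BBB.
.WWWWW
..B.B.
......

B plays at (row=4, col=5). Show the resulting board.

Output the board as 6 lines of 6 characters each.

Answer: ......
..B.W.
..BBB.
.WWWBW
..B.BB
......

Derivation:
Place B at (4,5); scan 8 dirs for brackets.
Dir NW: opp run (3,4) capped by B -> flip
Dir N: opp run (3,5), next='.' -> no flip
Dir NE: edge -> no flip
Dir W: first cell 'B' (not opp) -> no flip
Dir E: edge -> no flip
Dir SW: first cell '.' (not opp) -> no flip
Dir S: first cell '.' (not opp) -> no flip
Dir SE: edge -> no flip
All flips: (3,4)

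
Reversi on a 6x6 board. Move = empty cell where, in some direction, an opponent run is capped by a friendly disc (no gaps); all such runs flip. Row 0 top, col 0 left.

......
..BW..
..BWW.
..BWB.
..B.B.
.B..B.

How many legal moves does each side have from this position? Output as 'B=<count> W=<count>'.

-- B to move --
(0,2): no bracket -> illegal
(0,3): no bracket -> illegal
(0,4): flips 1 -> legal
(1,4): flips 3 -> legal
(1,5): flips 2 -> legal
(2,5): flips 2 -> legal
(3,5): no bracket -> illegal
(4,3): no bracket -> illegal
B mobility = 4
-- W to move --
(0,1): flips 1 -> legal
(0,2): no bracket -> illegal
(0,3): no bracket -> illegal
(1,1): flips 2 -> legal
(2,1): flips 1 -> legal
(2,5): no bracket -> illegal
(3,1): flips 2 -> legal
(3,5): flips 1 -> legal
(4,0): no bracket -> illegal
(4,1): flips 1 -> legal
(4,3): no bracket -> illegal
(4,5): flips 1 -> legal
(5,0): no bracket -> illegal
(5,2): no bracket -> illegal
(5,3): no bracket -> illegal
(5,5): flips 1 -> legal
W mobility = 8

Answer: B=4 W=8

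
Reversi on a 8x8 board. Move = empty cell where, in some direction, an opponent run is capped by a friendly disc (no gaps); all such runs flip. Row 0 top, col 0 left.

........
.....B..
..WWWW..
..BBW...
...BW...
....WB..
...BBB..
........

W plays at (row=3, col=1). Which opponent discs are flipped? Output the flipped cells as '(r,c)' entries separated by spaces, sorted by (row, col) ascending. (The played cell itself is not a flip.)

Answer: (3,2) (3,3)

Derivation:
Dir NW: first cell '.' (not opp) -> no flip
Dir N: first cell '.' (not opp) -> no flip
Dir NE: first cell 'W' (not opp) -> no flip
Dir W: first cell '.' (not opp) -> no flip
Dir E: opp run (3,2) (3,3) capped by W -> flip
Dir SW: first cell '.' (not opp) -> no flip
Dir S: first cell '.' (not opp) -> no flip
Dir SE: first cell '.' (not opp) -> no flip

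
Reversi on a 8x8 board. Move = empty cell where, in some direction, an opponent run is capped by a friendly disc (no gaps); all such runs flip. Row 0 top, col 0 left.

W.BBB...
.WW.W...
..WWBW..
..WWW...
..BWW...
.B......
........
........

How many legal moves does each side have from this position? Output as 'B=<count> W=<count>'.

Answer: B=6 W=4

Derivation:
-- B to move --
(0,1): no bracket -> illegal
(0,5): no bracket -> illegal
(1,0): no bracket -> illegal
(1,3): no bracket -> illegal
(1,5): no bracket -> illegal
(1,6): no bracket -> illegal
(2,0): flips 1 -> legal
(2,1): flips 3 -> legal
(2,6): flips 1 -> legal
(3,1): no bracket -> illegal
(3,5): no bracket -> illegal
(3,6): flips 2 -> legal
(4,1): no bracket -> illegal
(4,5): flips 2 -> legal
(5,2): no bracket -> illegal
(5,3): no bracket -> illegal
(5,4): flips 2 -> legal
(5,5): no bracket -> illegal
B mobility = 6
-- W to move --
(0,1): no bracket -> illegal
(0,5): no bracket -> illegal
(1,3): no bracket -> illegal
(1,5): flips 1 -> legal
(3,1): no bracket -> illegal
(3,5): no bracket -> illegal
(4,0): no bracket -> illegal
(4,1): flips 1 -> legal
(5,0): no bracket -> illegal
(5,2): flips 1 -> legal
(5,3): no bracket -> illegal
(6,0): flips 2 -> legal
(6,1): no bracket -> illegal
(6,2): no bracket -> illegal
W mobility = 4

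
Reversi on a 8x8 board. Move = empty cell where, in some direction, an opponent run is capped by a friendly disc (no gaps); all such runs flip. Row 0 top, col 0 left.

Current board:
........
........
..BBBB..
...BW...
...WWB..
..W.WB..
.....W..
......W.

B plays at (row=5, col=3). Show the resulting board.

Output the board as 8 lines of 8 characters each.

Answer: ........
........
..BBBB..
...BW...
...BWB..
..WBBB..
.....W..
......W.

Derivation:
Place B at (5,3); scan 8 dirs for brackets.
Dir NW: first cell '.' (not opp) -> no flip
Dir N: opp run (4,3) capped by B -> flip
Dir NE: opp run (4,4), next='.' -> no flip
Dir W: opp run (5,2), next='.' -> no flip
Dir E: opp run (5,4) capped by B -> flip
Dir SW: first cell '.' (not opp) -> no flip
Dir S: first cell '.' (not opp) -> no flip
Dir SE: first cell '.' (not opp) -> no flip
All flips: (4,3) (5,4)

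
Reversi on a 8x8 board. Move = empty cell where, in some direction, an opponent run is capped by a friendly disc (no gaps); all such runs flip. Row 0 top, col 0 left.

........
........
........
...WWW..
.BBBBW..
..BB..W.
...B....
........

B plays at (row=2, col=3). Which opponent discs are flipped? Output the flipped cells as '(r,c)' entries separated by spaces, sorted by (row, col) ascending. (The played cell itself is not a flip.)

Answer: (3,3)

Derivation:
Dir NW: first cell '.' (not opp) -> no flip
Dir N: first cell '.' (not opp) -> no flip
Dir NE: first cell '.' (not opp) -> no flip
Dir W: first cell '.' (not opp) -> no flip
Dir E: first cell '.' (not opp) -> no flip
Dir SW: first cell '.' (not opp) -> no flip
Dir S: opp run (3,3) capped by B -> flip
Dir SE: opp run (3,4) (4,5) (5,6), next='.' -> no flip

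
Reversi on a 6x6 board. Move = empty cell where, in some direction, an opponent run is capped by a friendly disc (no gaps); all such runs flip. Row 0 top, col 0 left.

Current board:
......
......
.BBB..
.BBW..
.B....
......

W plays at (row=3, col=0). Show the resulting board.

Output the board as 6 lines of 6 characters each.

Place W at (3,0); scan 8 dirs for brackets.
Dir NW: edge -> no flip
Dir N: first cell '.' (not opp) -> no flip
Dir NE: opp run (2,1), next='.' -> no flip
Dir W: edge -> no flip
Dir E: opp run (3,1) (3,2) capped by W -> flip
Dir SW: edge -> no flip
Dir S: first cell '.' (not opp) -> no flip
Dir SE: opp run (4,1), next='.' -> no flip
All flips: (3,1) (3,2)

Answer: ......
......
.BBB..
WWWW..
.B....
......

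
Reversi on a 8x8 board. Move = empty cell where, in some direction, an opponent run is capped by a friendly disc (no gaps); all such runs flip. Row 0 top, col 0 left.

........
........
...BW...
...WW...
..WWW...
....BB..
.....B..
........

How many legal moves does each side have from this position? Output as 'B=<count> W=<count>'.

-- B to move --
(1,3): no bracket -> illegal
(1,4): flips 3 -> legal
(1,5): no bracket -> illegal
(2,2): flips 2 -> legal
(2,5): flips 1 -> legal
(3,1): no bracket -> illegal
(3,2): flips 1 -> legal
(3,5): no bracket -> illegal
(4,1): no bracket -> illegal
(4,5): flips 1 -> legal
(5,1): no bracket -> illegal
(5,2): no bracket -> illegal
(5,3): flips 2 -> legal
B mobility = 6
-- W to move --
(1,2): flips 1 -> legal
(1,3): flips 1 -> legal
(1,4): no bracket -> illegal
(2,2): flips 1 -> legal
(3,2): no bracket -> illegal
(4,5): no bracket -> illegal
(4,6): no bracket -> illegal
(5,3): no bracket -> illegal
(5,6): no bracket -> illegal
(6,3): no bracket -> illegal
(6,4): flips 1 -> legal
(6,6): flips 1 -> legal
(7,4): no bracket -> illegal
(7,5): no bracket -> illegal
(7,6): flips 2 -> legal
W mobility = 6

Answer: B=6 W=6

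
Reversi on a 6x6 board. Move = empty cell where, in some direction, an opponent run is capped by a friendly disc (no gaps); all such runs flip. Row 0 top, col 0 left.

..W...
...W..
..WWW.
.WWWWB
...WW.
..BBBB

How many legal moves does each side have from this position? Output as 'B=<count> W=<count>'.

Answer: B=6 W=0

Derivation:
-- B to move --
(0,1): no bracket -> illegal
(0,3): flips 4 -> legal
(0,4): no bracket -> illegal
(1,1): flips 3 -> legal
(1,2): no bracket -> illegal
(1,4): flips 3 -> legal
(1,5): no bracket -> illegal
(2,0): no bracket -> illegal
(2,1): flips 2 -> legal
(2,5): flips 2 -> legal
(3,0): flips 4 -> legal
(4,0): no bracket -> illegal
(4,1): no bracket -> illegal
(4,2): no bracket -> illegal
(4,5): no bracket -> illegal
B mobility = 6
-- W to move --
(2,5): no bracket -> illegal
(4,1): no bracket -> illegal
(4,2): no bracket -> illegal
(4,5): no bracket -> illegal
(5,1): no bracket -> illegal
W mobility = 0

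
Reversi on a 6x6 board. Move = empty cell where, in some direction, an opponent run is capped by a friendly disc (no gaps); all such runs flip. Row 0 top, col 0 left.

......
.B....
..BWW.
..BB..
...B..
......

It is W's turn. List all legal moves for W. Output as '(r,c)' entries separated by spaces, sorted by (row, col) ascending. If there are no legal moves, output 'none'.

(0,0): no bracket -> illegal
(0,1): no bracket -> illegal
(0,2): no bracket -> illegal
(1,0): no bracket -> illegal
(1,2): no bracket -> illegal
(1,3): no bracket -> illegal
(2,0): no bracket -> illegal
(2,1): flips 1 -> legal
(3,1): no bracket -> illegal
(3,4): no bracket -> illegal
(4,1): flips 1 -> legal
(4,2): flips 1 -> legal
(4,4): no bracket -> illegal
(5,2): no bracket -> illegal
(5,3): flips 2 -> legal
(5,4): no bracket -> illegal

Answer: (2,1) (4,1) (4,2) (5,3)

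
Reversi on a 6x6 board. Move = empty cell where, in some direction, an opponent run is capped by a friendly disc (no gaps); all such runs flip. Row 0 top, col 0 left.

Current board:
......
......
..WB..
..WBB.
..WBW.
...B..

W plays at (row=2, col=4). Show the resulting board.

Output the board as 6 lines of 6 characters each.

Place W at (2,4); scan 8 dirs for brackets.
Dir NW: first cell '.' (not opp) -> no flip
Dir N: first cell '.' (not opp) -> no flip
Dir NE: first cell '.' (not opp) -> no flip
Dir W: opp run (2,3) capped by W -> flip
Dir E: first cell '.' (not opp) -> no flip
Dir SW: opp run (3,3) capped by W -> flip
Dir S: opp run (3,4) capped by W -> flip
Dir SE: first cell '.' (not opp) -> no flip
All flips: (2,3) (3,3) (3,4)

Answer: ......
......
..WWW.
..WWW.
..WBW.
...B..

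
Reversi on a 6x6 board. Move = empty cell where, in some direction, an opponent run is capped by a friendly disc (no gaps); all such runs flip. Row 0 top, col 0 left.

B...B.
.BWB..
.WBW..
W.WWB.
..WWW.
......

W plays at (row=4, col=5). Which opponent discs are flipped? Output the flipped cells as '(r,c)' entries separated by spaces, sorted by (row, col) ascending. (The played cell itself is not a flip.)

Answer: (3,4)

Derivation:
Dir NW: opp run (3,4) capped by W -> flip
Dir N: first cell '.' (not opp) -> no flip
Dir NE: edge -> no flip
Dir W: first cell 'W' (not opp) -> no flip
Dir E: edge -> no flip
Dir SW: first cell '.' (not opp) -> no flip
Dir S: first cell '.' (not opp) -> no flip
Dir SE: edge -> no flip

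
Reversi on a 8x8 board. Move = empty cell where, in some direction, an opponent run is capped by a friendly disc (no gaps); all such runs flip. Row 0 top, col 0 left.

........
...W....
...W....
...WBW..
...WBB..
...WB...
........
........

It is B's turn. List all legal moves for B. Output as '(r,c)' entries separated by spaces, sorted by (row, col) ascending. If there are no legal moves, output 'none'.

(0,2): no bracket -> illegal
(0,3): no bracket -> illegal
(0,4): no bracket -> illegal
(1,2): flips 1 -> legal
(1,4): no bracket -> illegal
(2,2): flips 1 -> legal
(2,4): no bracket -> illegal
(2,5): flips 1 -> legal
(2,6): flips 1 -> legal
(3,2): flips 2 -> legal
(3,6): flips 1 -> legal
(4,2): flips 1 -> legal
(4,6): no bracket -> illegal
(5,2): flips 2 -> legal
(6,2): flips 1 -> legal
(6,3): no bracket -> illegal
(6,4): no bracket -> illegal

Answer: (1,2) (2,2) (2,5) (2,6) (3,2) (3,6) (4,2) (5,2) (6,2)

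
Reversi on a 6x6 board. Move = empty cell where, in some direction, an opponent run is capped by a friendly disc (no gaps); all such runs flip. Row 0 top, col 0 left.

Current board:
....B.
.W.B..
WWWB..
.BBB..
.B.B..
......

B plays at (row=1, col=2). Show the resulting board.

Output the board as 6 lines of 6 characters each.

Place B at (1,2); scan 8 dirs for brackets.
Dir NW: first cell '.' (not opp) -> no flip
Dir N: first cell '.' (not opp) -> no flip
Dir NE: first cell '.' (not opp) -> no flip
Dir W: opp run (1,1), next='.' -> no flip
Dir E: first cell 'B' (not opp) -> no flip
Dir SW: opp run (2,1), next='.' -> no flip
Dir S: opp run (2,2) capped by B -> flip
Dir SE: first cell 'B' (not opp) -> no flip
All flips: (2,2)

Answer: ....B.
.WBB..
WWBB..
.BBB..
.B.B..
......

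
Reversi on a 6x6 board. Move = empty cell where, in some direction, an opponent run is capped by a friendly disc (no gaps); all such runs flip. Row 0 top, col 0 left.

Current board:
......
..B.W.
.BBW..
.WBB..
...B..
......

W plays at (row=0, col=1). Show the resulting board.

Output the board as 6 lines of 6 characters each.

Answer: .W....
..W.W.
.BBW..
.WBB..
...B..
......

Derivation:
Place W at (0,1); scan 8 dirs for brackets.
Dir NW: edge -> no flip
Dir N: edge -> no flip
Dir NE: edge -> no flip
Dir W: first cell '.' (not opp) -> no flip
Dir E: first cell '.' (not opp) -> no flip
Dir SW: first cell '.' (not opp) -> no flip
Dir S: first cell '.' (not opp) -> no flip
Dir SE: opp run (1,2) capped by W -> flip
All flips: (1,2)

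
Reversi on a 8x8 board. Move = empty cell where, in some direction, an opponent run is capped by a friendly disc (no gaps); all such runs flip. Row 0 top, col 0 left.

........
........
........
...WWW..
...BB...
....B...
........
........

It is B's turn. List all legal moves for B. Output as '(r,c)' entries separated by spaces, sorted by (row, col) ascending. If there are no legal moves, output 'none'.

Answer: (2,2) (2,3) (2,4) (2,5) (2,6)

Derivation:
(2,2): flips 1 -> legal
(2,3): flips 1 -> legal
(2,4): flips 1 -> legal
(2,5): flips 1 -> legal
(2,6): flips 1 -> legal
(3,2): no bracket -> illegal
(3,6): no bracket -> illegal
(4,2): no bracket -> illegal
(4,5): no bracket -> illegal
(4,6): no bracket -> illegal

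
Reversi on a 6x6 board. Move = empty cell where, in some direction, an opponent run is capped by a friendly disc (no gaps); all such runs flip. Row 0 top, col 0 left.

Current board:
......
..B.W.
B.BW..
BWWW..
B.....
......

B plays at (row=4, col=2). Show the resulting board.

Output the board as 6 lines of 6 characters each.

Place B at (4,2); scan 8 dirs for brackets.
Dir NW: opp run (3,1) capped by B -> flip
Dir N: opp run (3,2) capped by B -> flip
Dir NE: opp run (3,3), next='.' -> no flip
Dir W: first cell '.' (not opp) -> no flip
Dir E: first cell '.' (not opp) -> no flip
Dir SW: first cell '.' (not opp) -> no flip
Dir S: first cell '.' (not opp) -> no flip
Dir SE: first cell '.' (not opp) -> no flip
All flips: (3,1) (3,2)

Answer: ......
..B.W.
B.BW..
BBBW..
B.B...
......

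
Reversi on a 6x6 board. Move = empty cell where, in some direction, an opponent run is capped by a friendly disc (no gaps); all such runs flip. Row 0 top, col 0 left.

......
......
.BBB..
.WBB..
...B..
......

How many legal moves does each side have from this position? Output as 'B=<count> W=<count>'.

Answer: B=3 W=3

Derivation:
-- B to move --
(2,0): no bracket -> illegal
(3,0): flips 1 -> legal
(4,0): flips 1 -> legal
(4,1): flips 1 -> legal
(4,2): no bracket -> illegal
B mobility = 3
-- W to move --
(1,0): no bracket -> illegal
(1,1): flips 1 -> legal
(1,2): no bracket -> illegal
(1,3): flips 1 -> legal
(1,4): no bracket -> illegal
(2,0): no bracket -> illegal
(2,4): no bracket -> illegal
(3,0): no bracket -> illegal
(3,4): flips 2 -> legal
(4,1): no bracket -> illegal
(4,2): no bracket -> illegal
(4,4): no bracket -> illegal
(5,2): no bracket -> illegal
(5,3): no bracket -> illegal
(5,4): no bracket -> illegal
W mobility = 3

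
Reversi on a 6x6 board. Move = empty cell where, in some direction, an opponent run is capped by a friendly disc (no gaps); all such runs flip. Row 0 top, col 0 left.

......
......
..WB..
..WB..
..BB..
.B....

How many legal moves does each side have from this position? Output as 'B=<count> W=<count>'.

Answer: B=5 W=6

Derivation:
-- B to move --
(1,1): flips 1 -> legal
(1,2): flips 2 -> legal
(1,3): no bracket -> illegal
(2,1): flips 2 -> legal
(3,1): flips 1 -> legal
(4,1): flips 1 -> legal
B mobility = 5
-- W to move --
(1,2): no bracket -> illegal
(1,3): no bracket -> illegal
(1,4): flips 1 -> legal
(2,4): flips 1 -> legal
(3,1): no bracket -> illegal
(3,4): flips 1 -> legal
(4,0): no bracket -> illegal
(4,1): no bracket -> illegal
(4,4): flips 1 -> legal
(5,0): no bracket -> illegal
(5,2): flips 1 -> legal
(5,3): no bracket -> illegal
(5,4): flips 1 -> legal
W mobility = 6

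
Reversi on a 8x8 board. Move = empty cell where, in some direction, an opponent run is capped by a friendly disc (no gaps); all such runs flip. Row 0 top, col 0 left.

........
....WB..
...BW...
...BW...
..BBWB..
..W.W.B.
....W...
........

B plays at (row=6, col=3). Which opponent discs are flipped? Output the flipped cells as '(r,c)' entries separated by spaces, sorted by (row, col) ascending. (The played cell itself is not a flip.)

Dir NW: opp run (5,2), next='.' -> no flip
Dir N: first cell '.' (not opp) -> no flip
Dir NE: opp run (5,4) capped by B -> flip
Dir W: first cell '.' (not opp) -> no flip
Dir E: opp run (6,4), next='.' -> no flip
Dir SW: first cell '.' (not opp) -> no flip
Dir S: first cell '.' (not opp) -> no flip
Dir SE: first cell '.' (not opp) -> no flip

Answer: (5,4)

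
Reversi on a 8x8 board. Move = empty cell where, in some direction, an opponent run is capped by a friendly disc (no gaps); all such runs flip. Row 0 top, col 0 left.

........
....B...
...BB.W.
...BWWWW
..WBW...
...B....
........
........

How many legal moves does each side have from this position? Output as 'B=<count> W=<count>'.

Answer: B=9 W=9

Derivation:
-- B to move --
(1,5): no bracket -> illegal
(1,6): no bracket -> illegal
(1,7): flips 3 -> legal
(2,5): flips 1 -> legal
(2,7): no bracket -> illegal
(3,1): flips 1 -> legal
(3,2): no bracket -> illegal
(4,1): flips 1 -> legal
(4,5): flips 2 -> legal
(4,6): flips 1 -> legal
(4,7): no bracket -> illegal
(5,1): flips 1 -> legal
(5,2): no bracket -> illegal
(5,4): flips 2 -> legal
(5,5): flips 1 -> legal
B mobility = 9
-- W to move --
(0,3): no bracket -> illegal
(0,4): flips 2 -> legal
(0,5): no bracket -> illegal
(1,2): flips 1 -> legal
(1,3): flips 1 -> legal
(1,5): flips 2 -> legal
(2,2): flips 1 -> legal
(2,5): no bracket -> illegal
(3,2): flips 1 -> legal
(5,2): flips 1 -> legal
(5,4): no bracket -> illegal
(6,2): flips 1 -> legal
(6,3): no bracket -> illegal
(6,4): flips 1 -> legal
W mobility = 9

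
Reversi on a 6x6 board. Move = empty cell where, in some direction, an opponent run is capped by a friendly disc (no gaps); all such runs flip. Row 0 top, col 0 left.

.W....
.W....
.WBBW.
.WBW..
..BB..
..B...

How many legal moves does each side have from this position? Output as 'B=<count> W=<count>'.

-- B to move --
(0,0): flips 1 -> legal
(0,2): no bracket -> illegal
(1,0): flips 1 -> legal
(1,2): no bracket -> illegal
(1,3): no bracket -> illegal
(1,4): no bracket -> illegal
(1,5): flips 2 -> legal
(2,0): flips 2 -> legal
(2,5): flips 1 -> legal
(3,0): flips 1 -> legal
(3,4): flips 1 -> legal
(3,5): no bracket -> illegal
(4,0): flips 1 -> legal
(4,1): no bracket -> illegal
(4,4): flips 1 -> legal
B mobility = 9
-- W to move --
(1,2): no bracket -> illegal
(1,3): flips 2 -> legal
(1,4): no bracket -> illegal
(3,4): no bracket -> illegal
(4,1): no bracket -> illegal
(4,4): no bracket -> illegal
(5,1): flips 1 -> legal
(5,3): flips 2 -> legal
(5,4): flips 2 -> legal
W mobility = 4

Answer: B=9 W=4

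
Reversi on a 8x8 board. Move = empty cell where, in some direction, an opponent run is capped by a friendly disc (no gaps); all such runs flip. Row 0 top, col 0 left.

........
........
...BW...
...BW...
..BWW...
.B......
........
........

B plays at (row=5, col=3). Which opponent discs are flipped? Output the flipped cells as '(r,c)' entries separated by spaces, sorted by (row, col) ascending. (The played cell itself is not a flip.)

Dir NW: first cell 'B' (not opp) -> no flip
Dir N: opp run (4,3) capped by B -> flip
Dir NE: opp run (4,4), next='.' -> no flip
Dir W: first cell '.' (not opp) -> no flip
Dir E: first cell '.' (not opp) -> no flip
Dir SW: first cell '.' (not opp) -> no flip
Dir S: first cell '.' (not opp) -> no flip
Dir SE: first cell '.' (not opp) -> no flip

Answer: (4,3)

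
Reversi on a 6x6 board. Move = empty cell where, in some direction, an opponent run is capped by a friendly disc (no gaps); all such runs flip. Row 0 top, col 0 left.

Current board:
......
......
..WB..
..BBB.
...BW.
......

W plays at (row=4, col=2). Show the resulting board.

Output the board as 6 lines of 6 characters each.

Answer: ......
......
..WB..
..WBB.
..WWW.
......

Derivation:
Place W at (4,2); scan 8 dirs for brackets.
Dir NW: first cell '.' (not opp) -> no flip
Dir N: opp run (3,2) capped by W -> flip
Dir NE: opp run (3,3), next='.' -> no flip
Dir W: first cell '.' (not opp) -> no flip
Dir E: opp run (4,3) capped by W -> flip
Dir SW: first cell '.' (not opp) -> no flip
Dir S: first cell '.' (not opp) -> no flip
Dir SE: first cell '.' (not opp) -> no flip
All flips: (3,2) (4,3)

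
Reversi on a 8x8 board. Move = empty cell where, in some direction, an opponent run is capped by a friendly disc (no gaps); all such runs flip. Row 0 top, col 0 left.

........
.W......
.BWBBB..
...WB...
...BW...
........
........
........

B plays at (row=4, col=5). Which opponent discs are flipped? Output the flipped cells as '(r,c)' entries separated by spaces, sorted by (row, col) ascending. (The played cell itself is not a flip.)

Dir NW: first cell 'B' (not opp) -> no flip
Dir N: first cell '.' (not opp) -> no flip
Dir NE: first cell '.' (not opp) -> no flip
Dir W: opp run (4,4) capped by B -> flip
Dir E: first cell '.' (not opp) -> no flip
Dir SW: first cell '.' (not opp) -> no flip
Dir S: first cell '.' (not opp) -> no flip
Dir SE: first cell '.' (not opp) -> no flip

Answer: (4,4)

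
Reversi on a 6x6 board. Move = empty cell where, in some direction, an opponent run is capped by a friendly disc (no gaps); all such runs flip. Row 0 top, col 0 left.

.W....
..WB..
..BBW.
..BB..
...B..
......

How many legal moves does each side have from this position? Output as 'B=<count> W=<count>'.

-- B to move --
(0,0): no bracket -> illegal
(0,2): flips 1 -> legal
(0,3): no bracket -> illegal
(1,0): no bracket -> illegal
(1,1): flips 1 -> legal
(1,4): no bracket -> illegal
(1,5): flips 1 -> legal
(2,1): no bracket -> illegal
(2,5): flips 1 -> legal
(3,4): no bracket -> illegal
(3,5): flips 1 -> legal
B mobility = 5
-- W to move --
(0,2): flips 1 -> legal
(0,3): no bracket -> illegal
(0,4): no bracket -> illegal
(1,1): no bracket -> illegal
(1,4): flips 1 -> legal
(2,1): flips 2 -> legal
(3,1): no bracket -> illegal
(3,4): flips 1 -> legal
(4,1): no bracket -> illegal
(4,2): flips 3 -> legal
(4,4): no bracket -> illegal
(5,2): no bracket -> illegal
(5,3): no bracket -> illegal
(5,4): no bracket -> illegal
W mobility = 5

Answer: B=5 W=5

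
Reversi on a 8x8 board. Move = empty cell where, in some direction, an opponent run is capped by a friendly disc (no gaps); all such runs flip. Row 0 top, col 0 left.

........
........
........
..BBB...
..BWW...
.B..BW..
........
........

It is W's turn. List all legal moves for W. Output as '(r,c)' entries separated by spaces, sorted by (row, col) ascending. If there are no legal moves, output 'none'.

Answer: (2,1) (2,2) (2,3) (2,4) (2,5) (4,1) (5,3) (6,4) (6,5)

Derivation:
(2,1): flips 1 -> legal
(2,2): flips 1 -> legal
(2,3): flips 1 -> legal
(2,4): flips 1 -> legal
(2,5): flips 1 -> legal
(3,1): no bracket -> illegal
(3,5): no bracket -> illegal
(4,0): no bracket -> illegal
(4,1): flips 1 -> legal
(4,5): no bracket -> illegal
(5,0): no bracket -> illegal
(5,2): no bracket -> illegal
(5,3): flips 1 -> legal
(6,0): no bracket -> illegal
(6,1): no bracket -> illegal
(6,2): no bracket -> illegal
(6,3): no bracket -> illegal
(6,4): flips 1 -> legal
(6,5): flips 1 -> legal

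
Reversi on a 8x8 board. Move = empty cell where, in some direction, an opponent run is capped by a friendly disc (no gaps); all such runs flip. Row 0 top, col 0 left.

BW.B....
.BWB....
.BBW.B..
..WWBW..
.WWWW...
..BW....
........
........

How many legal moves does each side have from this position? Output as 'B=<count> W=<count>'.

Answer: B=9 W=13

Derivation:
-- B to move --
(0,2): flips 2 -> legal
(1,0): no bracket -> illegal
(1,4): no bracket -> illegal
(2,4): flips 1 -> legal
(2,6): no bracket -> illegal
(3,0): flips 1 -> legal
(3,1): flips 2 -> legal
(3,6): flips 1 -> legal
(4,0): no bracket -> illegal
(4,5): flips 1 -> legal
(4,6): no bracket -> illegal
(5,0): no bracket -> illegal
(5,1): no bracket -> illegal
(5,4): flips 4 -> legal
(5,5): flips 2 -> legal
(6,2): no bracket -> illegal
(6,3): flips 4 -> legal
(6,4): no bracket -> illegal
B mobility = 9
-- W to move --
(0,2): no bracket -> illegal
(0,4): no bracket -> illegal
(1,0): flips 2 -> legal
(1,4): flips 1 -> legal
(1,5): flips 1 -> legal
(1,6): flips 2 -> legal
(2,0): flips 2 -> legal
(2,4): flips 1 -> legal
(2,6): no bracket -> illegal
(3,0): flips 1 -> legal
(3,1): flips 2 -> legal
(3,6): no bracket -> illegal
(4,5): flips 1 -> legal
(5,1): flips 1 -> legal
(6,1): flips 1 -> legal
(6,2): flips 1 -> legal
(6,3): flips 1 -> legal
W mobility = 13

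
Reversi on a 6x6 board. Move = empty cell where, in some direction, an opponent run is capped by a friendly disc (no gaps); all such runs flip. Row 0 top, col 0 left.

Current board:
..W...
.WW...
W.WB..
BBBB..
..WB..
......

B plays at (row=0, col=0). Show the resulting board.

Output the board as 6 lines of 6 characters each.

Answer: B.W...
.BW...
W.BB..
BBBB..
..WB..
......

Derivation:
Place B at (0,0); scan 8 dirs for brackets.
Dir NW: edge -> no flip
Dir N: edge -> no flip
Dir NE: edge -> no flip
Dir W: edge -> no flip
Dir E: first cell '.' (not opp) -> no flip
Dir SW: edge -> no flip
Dir S: first cell '.' (not opp) -> no flip
Dir SE: opp run (1,1) (2,2) capped by B -> flip
All flips: (1,1) (2,2)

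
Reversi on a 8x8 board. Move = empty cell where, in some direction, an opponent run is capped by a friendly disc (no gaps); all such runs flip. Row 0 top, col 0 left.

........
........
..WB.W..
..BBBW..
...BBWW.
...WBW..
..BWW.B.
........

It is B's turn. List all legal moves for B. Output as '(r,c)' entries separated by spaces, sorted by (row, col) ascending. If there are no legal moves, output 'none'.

Answer: (1,1) (1,2) (1,6) (2,1) (2,6) (3,6) (4,7) (5,2) (5,6) (6,5) (7,2) (7,3) (7,4)

Derivation:
(1,1): flips 1 -> legal
(1,2): flips 1 -> legal
(1,3): no bracket -> illegal
(1,4): no bracket -> illegal
(1,5): no bracket -> illegal
(1,6): flips 1 -> legal
(2,1): flips 1 -> legal
(2,4): no bracket -> illegal
(2,6): flips 1 -> legal
(3,1): no bracket -> illegal
(3,6): flips 2 -> legal
(3,7): no bracket -> illegal
(4,2): no bracket -> illegal
(4,7): flips 2 -> legal
(5,2): flips 1 -> legal
(5,6): flips 2 -> legal
(5,7): no bracket -> illegal
(6,5): flips 2 -> legal
(7,2): flips 1 -> legal
(7,3): flips 2 -> legal
(7,4): flips 1 -> legal
(7,5): no bracket -> illegal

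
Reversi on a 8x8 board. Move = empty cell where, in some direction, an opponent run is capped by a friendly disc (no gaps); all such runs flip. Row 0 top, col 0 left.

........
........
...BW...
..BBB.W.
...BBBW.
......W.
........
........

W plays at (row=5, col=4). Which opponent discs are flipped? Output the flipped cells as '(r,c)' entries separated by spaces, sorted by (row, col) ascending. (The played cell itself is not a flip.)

Answer: (3,4) (4,4) (4,5)

Derivation:
Dir NW: opp run (4,3) (3,2), next='.' -> no flip
Dir N: opp run (4,4) (3,4) capped by W -> flip
Dir NE: opp run (4,5) capped by W -> flip
Dir W: first cell '.' (not opp) -> no flip
Dir E: first cell '.' (not opp) -> no flip
Dir SW: first cell '.' (not opp) -> no flip
Dir S: first cell '.' (not opp) -> no flip
Dir SE: first cell '.' (not opp) -> no flip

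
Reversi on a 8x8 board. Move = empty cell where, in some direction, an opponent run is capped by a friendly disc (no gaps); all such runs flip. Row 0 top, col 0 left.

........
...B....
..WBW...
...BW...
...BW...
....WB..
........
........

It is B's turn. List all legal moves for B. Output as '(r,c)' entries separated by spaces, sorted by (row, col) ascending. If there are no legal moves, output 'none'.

Answer: (1,1) (1,5) (2,1) (2,5) (3,1) (3,5) (4,5) (5,3) (6,5)

Derivation:
(1,1): flips 1 -> legal
(1,2): no bracket -> illegal
(1,4): no bracket -> illegal
(1,5): flips 1 -> legal
(2,1): flips 1 -> legal
(2,5): flips 2 -> legal
(3,1): flips 1 -> legal
(3,2): no bracket -> illegal
(3,5): flips 2 -> legal
(4,5): flips 2 -> legal
(5,3): flips 1 -> legal
(6,3): no bracket -> illegal
(6,4): no bracket -> illegal
(6,5): flips 1 -> legal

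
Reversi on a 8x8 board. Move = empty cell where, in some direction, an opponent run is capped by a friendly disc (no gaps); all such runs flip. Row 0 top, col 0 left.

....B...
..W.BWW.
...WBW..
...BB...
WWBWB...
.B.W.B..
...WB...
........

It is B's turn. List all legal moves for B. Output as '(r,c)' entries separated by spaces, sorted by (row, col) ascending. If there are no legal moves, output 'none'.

Answer: (0,1) (0,6) (0,7) (1,3) (1,7) (2,2) (2,6) (3,1) (3,2) (3,6) (5,2) (6,2) (7,3)

Derivation:
(0,1): flips 2 -> legal
(0,2): no bracket -> illegal
(0,3): no bracket -> illegal
(0,5): no bracket -> illegal
(0,6): flips 1 -> legal
(0,7): flips 2 -> legal
(1,1): no bracket -> illegal
(1,3): flips 1 -> legal
(1,7): flips 2 -> legal
(2,1): no bracket -> illegal
(2,2): flips 1 -> legal
(2,6): flips 2 -> legal
(2,7): no bracket -> illegal
(3,0): no bracket -> illegal
(3,1): flips 1 -> legal
(3,2): flips 1 -> legal
(3,5): no bracket -> illegal
(3,6): flips 1 -> legal
(5,0): no bracket -> illegal
(5,2): flips 1 -> legal
(5,4): no bracket -> illegal
(6,2): flips 2 -> legal
(7,2): no bracket -> illegal
(7,3): flips 3 -> legal
(7,4): no bracket -> illegal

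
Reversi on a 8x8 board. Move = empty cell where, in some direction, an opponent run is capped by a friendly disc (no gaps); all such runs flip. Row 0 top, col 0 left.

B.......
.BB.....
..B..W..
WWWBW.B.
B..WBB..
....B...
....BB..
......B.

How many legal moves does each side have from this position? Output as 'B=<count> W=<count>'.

Answer: B=8 W=8

Derivation:
-- B to move --
(1,4): flips 1 -> legal
(1,5): no bracket -> illegal
(1,6): no bracket -> illegal
(2,0): flips 1 -> legal
(2,1): flips 2 -> legal
(2,3): flips 1 -> legal
(2,4): flips 1 -> legal
(2,6): no bracket -> illegal
(3,5): flips 1 -> legal
(4,1): no bracket -> illegal
(4,2): flips 2 -> legal
(5,2): no bracket -> illegal
(5,3): flips 1 -> legal
B mobility = 8
-- W to move --
(0,1): no bracket -> illegal
(0,2): flips 2 -> legal
(0,3): no bracket -> illegal
(1,0): no bracket -> illegal
(1,3): flips 1 -> legal
(2,0): no bracket -> illegal
(2,1): no bracket -> illegal
(2,3): flips 1 -> legal
(2,4): no bracket -> illegal
(2,6): no bracket -> illegal
(2,7): no bracket -> illegal
(3,5): no bracket -> illegal
(3,7): no bracket -> illegal
(4,1): no bracket -> illegal
(4,2): no bracket -> illegal
(4,6): flips 2 -> legal
(4,7): flips 1 -> legal
(5,0): flips 1 -> legal
(5,1): no bracket -> illegal
(5,3): no bracket -> illegal
(5,5): no bracket -> illegal
(5,6): flips 1 -> legal
(6,3): no bracket -> illegal
(6,6): no bracket -> illegal
(6,7): no bracket -> illegal
(7,3): no bracket -> illegal
(7,4): flips 3 -> legal
(7,5): no bracket -> illegal
(7,7): no bracket -> illegal
W mobility = 8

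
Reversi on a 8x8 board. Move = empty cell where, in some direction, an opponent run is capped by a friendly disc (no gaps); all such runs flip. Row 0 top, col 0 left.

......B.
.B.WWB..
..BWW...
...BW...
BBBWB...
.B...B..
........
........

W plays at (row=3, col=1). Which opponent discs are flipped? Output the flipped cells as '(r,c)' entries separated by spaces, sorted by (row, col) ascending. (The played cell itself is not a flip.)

Dir NW: first cell '.' (not opp) -> no flip
Dir N: first cell '.' (not opp) -> no flip
Dir NE: opp run (2,2) capped by W -> flip
Dir W: first cell '.' (not opp) -> no flip
Dir E: first cell '.' (not opp) -> no flip
Dir SW: opp run (4,0), next=edge -> no flip
Dir S: opp run (4,1) (5,1), next='.' -> no flip
Dir SE: opp run (4,2), next='.' -> no flip

Answer: (2,2)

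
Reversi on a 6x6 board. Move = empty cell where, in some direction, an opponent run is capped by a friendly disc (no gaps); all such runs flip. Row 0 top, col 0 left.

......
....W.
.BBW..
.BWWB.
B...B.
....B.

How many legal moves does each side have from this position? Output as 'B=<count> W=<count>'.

-- B to move --
(0,3): no bracket -> illegal
(0,4): no bracket -> illegal
(0,5): no bracket -> illegal
(1,2): flips 1 -> legal
(1,3): no bracket -> illegal
(1,5): no bracket -> illegal
(2,4): flips 1 -> legal
(2,5): no bracket -> illegal
(4,1): no bracket -> illegal
(4,2): flips 1 -> legal
(4,3): flips 1 -> legal
B mobility = 4
-- W to move --
(1,0): flips 1 -> legal
(1,1): flips 1 -> legal
(1,2): flips 1 -> legal
(1,3): no bracket -> illegal
(2,0): flips 2 -> legal
(2,4): no bracket -> illegal
(2,5): no bracket -> illegal
(3,0): flips 1 -> legal
(3,5): flips 1 -> legal
(4,1): no bracket -> illegal
(4,2): no bracket -> illegal
(4,3): no bracket -> illegal
(4,5): flips 1 -> legal
(5,0): no bracket -> illegal
(5,1): no bracket -> illegal
(5,3): no bracket -> illegal
(5,5): flips 1 -> legal
W mobility = 8

Answer: B=4 W=8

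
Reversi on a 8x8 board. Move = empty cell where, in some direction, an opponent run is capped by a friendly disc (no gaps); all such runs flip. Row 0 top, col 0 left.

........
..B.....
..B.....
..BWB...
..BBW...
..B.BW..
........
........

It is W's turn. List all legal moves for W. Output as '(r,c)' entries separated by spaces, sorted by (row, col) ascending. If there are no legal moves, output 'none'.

Answer: (1,1) (2,4) (3,1) (3,5) (4,1) (5,1) (5,3) (6,4)

Derivation:
(0,1): no bracket -> illegal
(0,2): no bracket -> illegal
(0,3): no bracket -> illegal
(1,1): flips 1 -> legal
(1,3): no bracket -> illegal
(2,1): no bracket -> illegal
(2,3): no bracket -> illegal
(2,4): flips 1 -> legal
(2,5): no bracket -> illegal
(3,1): flips 1 -> legal
(3,5): flips 1 -> legal
(4,1): flips 2 -> legal
(4,5): no bracket -> illegal
(5,1): flips 1 -> legal
(5,3): flips 2 -> legal
(6,1): no bracket -> illegal
(6,2): no bracket -> illegal
(6,3): no bracket -> illegal
(6,4): flips 1 -> legal
(6,5): no bracket -> illegal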